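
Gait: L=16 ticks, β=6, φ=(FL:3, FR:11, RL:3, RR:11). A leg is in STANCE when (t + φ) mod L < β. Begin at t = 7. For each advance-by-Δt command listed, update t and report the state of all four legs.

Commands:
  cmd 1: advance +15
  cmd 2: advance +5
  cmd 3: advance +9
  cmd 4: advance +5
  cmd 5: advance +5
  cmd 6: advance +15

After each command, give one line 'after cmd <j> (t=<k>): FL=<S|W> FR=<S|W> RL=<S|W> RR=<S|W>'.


after cmd 1 (t=22): FL=W FR=S RL=W RR=S
after cmd 2 (t=27): FL=W FR=W RL=W RR=W
after cmd 3 (t=36): FL=W FR=W RL=W RR=W
after cmd 4 (t=41): FL=W FR=S RL=W RR=S
after cmd 5 (t=46): FL=S FR=W RL=S RR=W
after cmd 6 (t=61): FL=S FR=W RL=S RR=W

start t=7: FL=W FR=S RL=W RR=S
cmd 1: advance +15 → t=22, phase=(9,1,9,1) → FL=W FR=S RL=W RR=S
cmd 2: advance +5 → t=27, phase=(14,6,14,6) → FL=W FR=W RL=W RR=W
cmd 3: advance +9 → t=36, phase=(7,15,7,15) → FL=W FR=W RL=W RR=W
cmd 4: advance +5 → t=41, phase=(12,4,12,4) → FL=W FR=S RL=W RR=S
cmd 5: advance +5 → t=46, phase=(1,9,1,9) → FL=S FR=W RL=S RR=W
cmd 6: advance +15 → t=61, phase=(0,8,0,8) → FL=S FR=W RL=S RR=W


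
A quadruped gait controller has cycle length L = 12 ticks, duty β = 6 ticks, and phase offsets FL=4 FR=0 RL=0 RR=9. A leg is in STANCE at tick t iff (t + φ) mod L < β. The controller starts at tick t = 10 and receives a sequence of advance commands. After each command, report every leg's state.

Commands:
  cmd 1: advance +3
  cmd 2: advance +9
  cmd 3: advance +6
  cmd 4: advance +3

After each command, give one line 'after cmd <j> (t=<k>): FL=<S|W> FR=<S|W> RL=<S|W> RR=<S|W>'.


after cmd 1 (t=13): FL=S FR=S RL=S RR=W
after cmd 2 (t=22): FL=S FR=W RL=W RR=W
after cmd 3 (t=28): FL=W FR=S RL=S RR=S
after cmd 4 (t=31): FL=W FR=W RL=W RR=S

start t=10: FL=S FR=W RL=W RR=W
cmd 1: advance +3 → t=13, phase=(5,1,1,10) → FL=S FR=S RL=S RR=W
cmd 2: advance +9 → t=22, phase=(2,10,10,7) → FL=S FR=W RL=W RR=W
cmd 3: advance +6 → t=28, phase=(8,4,4,1) → FL=W FR=S RL=S RR=S
cmd 4: advance +3 → t=31, phase=(11,7,7,4) → FL=W FR=W RL=W RR=S


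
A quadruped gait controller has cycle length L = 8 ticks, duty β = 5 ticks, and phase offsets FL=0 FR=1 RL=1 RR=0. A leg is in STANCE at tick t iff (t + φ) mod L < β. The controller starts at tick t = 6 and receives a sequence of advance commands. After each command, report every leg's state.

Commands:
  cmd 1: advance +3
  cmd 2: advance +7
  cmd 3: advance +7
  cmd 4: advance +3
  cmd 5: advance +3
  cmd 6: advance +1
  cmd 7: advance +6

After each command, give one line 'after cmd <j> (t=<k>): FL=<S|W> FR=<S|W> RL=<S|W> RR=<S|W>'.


start t=6: FL=W FR=W RL=W RR=W
cmd 1: advance +3 → t=9, phase=(1,2,2,1) → FL=S FR=S RL=S RR=S
cmd 2: advance +7 → t=16, phase=(0,1,1,0) → FL=S FR=S RL=S RR=S
cmd 3: advance +7 → t=23, phase=(7,0,0,7) → FL=W FR=S RL=S RR=W
cmd 4: advance +3 → t=26, phase=(2,3,3,2) → FL=S FR=S RL=S RR=S
cmd 5: advance +3 → t=29, phase=(5,6,6,5) → FL=W FR=W RL=W RR=W
cmd 6: advance +1 → t=30, phase=(6,7,7,6) → FL=W FR=W RL=W RR=W
cmd 7: advance +6 → t=36, phase=(4,5,5,4) → FL=S FR=W RL=W RR=S

after cmd 1 (t=9): FL=S FR=S RL=S RR=S
after cmd 2 (t=16): FL=S FR=S RL=S RR=S
after cmd 3 (t=23): FL=W FR=S RL=S RR=W
after cmd 4 (t=26): FL=S FR=S RL=S RR=S
after cmd 5 (t=29): FL=W FR=W RL=W RR=W
after cmd 6 (t=30): FL=W FR=W RL=W RR=W
after cmd 7 (t=36): FL=S FR=W RL=W RR=S


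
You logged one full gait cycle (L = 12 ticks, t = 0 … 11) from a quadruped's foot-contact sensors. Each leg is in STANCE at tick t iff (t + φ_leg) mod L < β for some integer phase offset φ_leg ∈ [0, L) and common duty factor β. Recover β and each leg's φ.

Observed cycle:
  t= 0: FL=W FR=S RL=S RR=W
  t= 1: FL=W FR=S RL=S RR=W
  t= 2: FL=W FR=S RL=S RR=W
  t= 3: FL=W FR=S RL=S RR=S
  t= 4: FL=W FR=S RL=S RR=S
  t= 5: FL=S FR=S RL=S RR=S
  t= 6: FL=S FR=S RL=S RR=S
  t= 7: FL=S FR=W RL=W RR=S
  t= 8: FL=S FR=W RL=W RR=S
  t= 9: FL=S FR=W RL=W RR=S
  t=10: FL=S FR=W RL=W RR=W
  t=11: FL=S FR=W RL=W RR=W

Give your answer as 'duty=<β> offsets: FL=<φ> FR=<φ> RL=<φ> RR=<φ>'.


duty=7 offsets: FL=7 FR=0 RL=0 RR=9

duty β = stance ticks per leg = 7
FL: stance ticks = 7; W→S at t=5 → φ=7
FR: stance ticks = 7; W→S at t=0 → φ=0
RL: stance ticks = 7; W→S at t=0 → φ=0
RR: stance ticks = 7; W→S at t=3 → φ=9


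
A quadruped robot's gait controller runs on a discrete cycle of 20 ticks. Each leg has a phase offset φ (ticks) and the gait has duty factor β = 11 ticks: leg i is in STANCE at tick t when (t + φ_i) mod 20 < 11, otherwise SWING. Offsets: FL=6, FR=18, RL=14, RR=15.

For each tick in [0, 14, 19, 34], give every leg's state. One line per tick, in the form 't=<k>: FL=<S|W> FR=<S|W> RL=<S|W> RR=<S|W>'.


t=0: phase=(6,18,14,15) vs β=11 → FL=S FR=W RL=W RR=W
t=14: phase=(0,12,8,9) vs β=11 → FL=S FR=W RL=S RR=S
t=19: phase=(5,17,13,14) vs β=11 → FL=S FR=W RL=W RR=W
t=34: phase=(0,12,8,9) vs β=11 → FL=S FR=W RL=S RR=S

t=0: FL=S FR=W RL=W RR=W
t=14: FL=S FR=W RL=S RR=S
t=19: FL=S FR=W RL=W RR=W
t=34: FL=S FR=W RL=S RR=S


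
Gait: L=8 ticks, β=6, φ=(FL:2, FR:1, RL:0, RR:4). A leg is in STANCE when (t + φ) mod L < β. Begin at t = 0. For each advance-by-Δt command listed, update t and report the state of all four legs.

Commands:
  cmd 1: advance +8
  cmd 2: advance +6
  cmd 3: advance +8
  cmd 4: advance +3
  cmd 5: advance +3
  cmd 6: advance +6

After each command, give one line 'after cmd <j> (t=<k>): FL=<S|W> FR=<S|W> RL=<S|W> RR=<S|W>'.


after cmd 1 (t=8): FL=S FR=S RL=S RR=S
after cmd 2 (t=14): FL=S FR=W RL=W RR=S
after cmd 3 (t=22): FL=S FR=W RL=W RR=S
after cmd 4 (t=25): FL=S FR=S RL=S RR=S
after cmd 5 (t=28): FL=W FR=S RL=S RR=S
after cmd 6 (t=34): FL=S FR=S RL=S RR=W

start t=0: FL=S FR=S RL=S RR=S
cmd 1: advance +8 → t=8, phase=(2,1,0,4) → FL=S FR=S RL=S RR=S
cmd 2: advance +6 → t=14, phase=(0,7,6,2) → FL=S FR=W RL=W RR=S
cmd 3: advance +8 → t=22, phase=(0,7,6,2) → FL=S FR=W RL=W RR=S
cmd 4: advance +3 → t=25, phase=(3,2,1,5) → FL=S FR=S RL=S RR=S
cmd 5: advance +3 → t=28, phase=(6,5,4,0) → FL=W FR=S RL=S RR=S
cmd 6: advance +6 → t=34, phase=(4,3,2,6) → FL=S FR=S RL=S RR=W


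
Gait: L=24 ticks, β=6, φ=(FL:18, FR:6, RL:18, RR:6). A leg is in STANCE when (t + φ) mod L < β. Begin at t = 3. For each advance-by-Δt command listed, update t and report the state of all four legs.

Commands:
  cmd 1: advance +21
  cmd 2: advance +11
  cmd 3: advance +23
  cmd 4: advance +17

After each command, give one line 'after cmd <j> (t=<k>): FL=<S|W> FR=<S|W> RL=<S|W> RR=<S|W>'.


after cmd 1 (t=24): FL=W FR=W RL=W RR=W
after cmd 2 (t=35): FL=S FR=W RL=S RR=W
after cmd 3 (t=58): FL=S FR=W RL=S RR=W
after cmd 4 (t=75): FL=W FR=W RL=W RR=W

start t=3: FL=W FR=W RL=W RR=W
cmd 1: advance +21 → t=24, phase=(18,6,18,6) → FL=W FR=W RL=W RR=W
cmd 2: advance +11 → t=35, phase=(5,17,5,17) → FL=S FR=W RL=S RR=W
cmd 3: advance +23 → t=58, phase=(4,16,4,16) → FL=S FR=W RL=S RR=W
cmd 4: advance +17 → t=75, phase=(21,9,21,9) → FL=W FR=W RL=W RR=W


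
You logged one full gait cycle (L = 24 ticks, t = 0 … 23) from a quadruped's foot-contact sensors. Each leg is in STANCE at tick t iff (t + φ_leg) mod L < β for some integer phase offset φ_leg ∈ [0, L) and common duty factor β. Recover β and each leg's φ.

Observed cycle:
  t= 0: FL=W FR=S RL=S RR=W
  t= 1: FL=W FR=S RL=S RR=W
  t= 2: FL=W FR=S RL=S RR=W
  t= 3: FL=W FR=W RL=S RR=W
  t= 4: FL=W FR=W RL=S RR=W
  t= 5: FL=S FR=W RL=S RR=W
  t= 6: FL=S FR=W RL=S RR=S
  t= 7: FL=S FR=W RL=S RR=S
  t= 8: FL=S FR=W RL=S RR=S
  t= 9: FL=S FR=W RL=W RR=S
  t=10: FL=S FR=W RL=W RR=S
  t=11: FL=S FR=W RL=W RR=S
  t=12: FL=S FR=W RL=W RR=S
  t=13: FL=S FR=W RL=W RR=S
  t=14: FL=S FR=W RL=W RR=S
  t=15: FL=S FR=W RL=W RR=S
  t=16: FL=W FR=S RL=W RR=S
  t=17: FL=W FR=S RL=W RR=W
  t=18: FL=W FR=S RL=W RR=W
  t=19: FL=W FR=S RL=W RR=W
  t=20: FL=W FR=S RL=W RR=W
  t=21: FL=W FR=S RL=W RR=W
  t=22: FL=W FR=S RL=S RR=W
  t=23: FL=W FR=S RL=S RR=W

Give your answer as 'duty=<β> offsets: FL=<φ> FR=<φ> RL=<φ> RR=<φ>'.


duty β = stance ticks per leg = 11
FL: stance ticks = 11; W→S at t=5 → φ=19
FR: stance ticks = 11; W→S at t=16 → φ=8
RL: stance ticks = 11; W→S at t=22 → φ=2
RR: stance ticks = 11; W→S at t=6 → φ=18

duty=11 offsets: FL=19 FR=8 RL=2 RR=18


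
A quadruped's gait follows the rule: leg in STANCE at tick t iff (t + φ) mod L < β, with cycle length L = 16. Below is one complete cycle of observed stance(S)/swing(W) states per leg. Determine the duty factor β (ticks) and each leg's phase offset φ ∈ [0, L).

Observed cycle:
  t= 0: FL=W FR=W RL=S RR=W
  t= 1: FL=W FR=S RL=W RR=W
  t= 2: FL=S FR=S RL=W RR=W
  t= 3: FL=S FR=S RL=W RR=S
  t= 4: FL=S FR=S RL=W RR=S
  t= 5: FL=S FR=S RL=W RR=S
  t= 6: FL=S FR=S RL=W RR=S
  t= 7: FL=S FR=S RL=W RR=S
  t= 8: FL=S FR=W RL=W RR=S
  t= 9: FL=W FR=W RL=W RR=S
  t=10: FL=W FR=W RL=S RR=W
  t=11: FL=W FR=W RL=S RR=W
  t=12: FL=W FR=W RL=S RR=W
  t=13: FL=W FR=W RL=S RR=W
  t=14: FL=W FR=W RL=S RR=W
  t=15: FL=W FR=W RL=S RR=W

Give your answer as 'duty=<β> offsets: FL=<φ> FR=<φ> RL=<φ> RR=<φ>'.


duty=7 offsets: FL=14 FR=15 RL=6 RR=13

duty β = stance ticks per leg = 7
FL: stance ticks = 7; W→S at t=2 → φ=14
FR: stance ticks = 7; W→S at t=1 → φ=15
RL: stance ticks = 7; W→S at t=10 → φ=6
RR: stance ticks = 7; W→S at t=3 → φ=13


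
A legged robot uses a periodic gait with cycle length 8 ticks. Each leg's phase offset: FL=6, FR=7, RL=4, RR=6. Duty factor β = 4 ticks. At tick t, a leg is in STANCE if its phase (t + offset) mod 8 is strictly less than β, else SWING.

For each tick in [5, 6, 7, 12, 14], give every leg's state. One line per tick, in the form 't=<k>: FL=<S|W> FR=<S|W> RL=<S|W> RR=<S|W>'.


t=5: FL=S FR=W RL=S RR=S
t=6: FL=W FR=W RL=S RR=W
t=7: FL=W FR=W RL=S RR=W
t=12: FL=S FR=S RL=S RR=S
t=14: FL=W FR=W RL=S RR=W

t=5: phase=(3,4,1,3) vs β=4 → FL=S FR=W RL=S RR=S
t=6: phase=(4,5,2,4) vs β=4 → FL=W FR=W RL=S RR=W
t=7: phase=(5,6,3,5) vs β=4 → FL=W FR=W RL=S RR=W
t=12: phase=(2,3,0,2) vs β=4 → FL=S FR=S RL=S RR=S
t=14: phase=(4,5,2,4) vs β=4 → FL=W FR=W RL=S RR=W


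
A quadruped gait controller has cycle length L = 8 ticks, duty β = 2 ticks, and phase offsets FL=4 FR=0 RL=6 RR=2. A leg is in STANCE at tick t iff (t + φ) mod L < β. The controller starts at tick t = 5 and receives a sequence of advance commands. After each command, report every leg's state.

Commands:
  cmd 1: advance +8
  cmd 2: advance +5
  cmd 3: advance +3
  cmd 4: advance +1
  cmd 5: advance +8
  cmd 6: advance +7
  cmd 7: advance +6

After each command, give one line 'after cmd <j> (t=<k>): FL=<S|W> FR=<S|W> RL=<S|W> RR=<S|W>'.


after cmd 1 (t=13): FL=S FR=W RL=W RR=W
after cmd 2 (t=18): FL=W FR=W RL=S RR=W
after cmd 3 (t=21): FL=S FR=W RL=W RR=W
after cmd 4 (t=22): FL=W FR=W RL=W RR=S
after cmd 5 (t=30): FL=W FR=W RL=W RR=S
after cmd 6 (t=37): FL=S FR=W RL=W RR=W
after cmd 7 (t=43): FL=W FR=W RL=S RR=W

start t=5: FL=S FR=W RL=W RR=W
cmd 1: advance +8 → t=13, phase=(1,5,3,7) → FL=S FR=W RL=W RR=W
cmd 2: advance +5 → t=18, phase=(6,2,0,4) → FL=W FR=W RL=S RR=W
cmd 3: advance +3 → t=21, phase=(1,5,3,7) → FL=S FR=W RL=W RR=W
cmd 4: advance +1 → t=22, phase=(2,6,4,0) → FL=W FR=W RL=W RR=S
cmd 5: advance +8 → t=30, phase=(2,6,4,0) → FL=W FR=W RL=W RR=S
cmd 6: advance +7 → t=37, phase=(1,5,3,7) → FL=S FR=W RL=W RR=W
cmd 7: advance +6 → t=43, phase=(7,3,1,5) → FL=W FR=W RL=S RR=W


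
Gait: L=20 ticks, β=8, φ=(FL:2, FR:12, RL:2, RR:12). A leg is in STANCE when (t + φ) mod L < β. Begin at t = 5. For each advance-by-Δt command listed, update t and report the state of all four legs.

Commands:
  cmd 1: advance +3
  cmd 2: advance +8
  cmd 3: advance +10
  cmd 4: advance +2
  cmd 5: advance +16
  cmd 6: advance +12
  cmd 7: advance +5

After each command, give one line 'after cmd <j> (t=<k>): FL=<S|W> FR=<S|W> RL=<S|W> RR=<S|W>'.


start t=5: FL=S FR=W RL=S RR=W
cmd 1: advance +3 → t=8, phase=(10,0,10,0) → FL=W FR=S RL=W RR=S
cmd 2: advance +8 → t=16, phase=(18,8,18,8) → FL=W FR=W RL=W RR=W
cmd 3: advance +10 → t=26, phase=(8,18,8,18) → FL=W FR=W RL=W RR=W
cmd 4: advance +2 → t=28, phase=(10,0,10,0) → FL=W FR=S RL=W RR=S
cmd 5: advance +16 → t=44, phase=(6,16,6,16) → FL=S FR=W RL=S RR=W
cmd 6: advance +12 → t=56, phase=(18,8,18,8) → FL=W FR=W RL=W RR=W
cmd 7: advance +5 → t=61, phase=(3,13,3,13) → FL=S FR=W RL=S RR=W

after cmd 1 (t=8): FL=W FR=S RL=W RR=S
after cmd 2 (t=16): FL=W FR=W RL=W RR=W
after cmd 3 (t=26): FL=W FR=W RL=W RR=W
after cmd 4 (t=28): FL=W FR=S RL=W RR=S
after cmd 5 (t=44): FL=S FR=W RL=S RR=W
after cmd 6 (t=56): FL=W FR=W RL=W RR=W
after cmd 7 (t=61): FL=S FR=W RL=S RR=W


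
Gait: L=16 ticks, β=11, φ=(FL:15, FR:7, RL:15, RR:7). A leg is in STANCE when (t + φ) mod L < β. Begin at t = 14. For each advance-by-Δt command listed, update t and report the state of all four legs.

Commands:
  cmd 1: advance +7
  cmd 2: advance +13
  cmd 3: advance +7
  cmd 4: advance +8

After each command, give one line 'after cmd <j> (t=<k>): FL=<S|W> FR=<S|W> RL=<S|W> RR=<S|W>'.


start t=14: FL=W FR=S RL=W RR=S
cmd 1: advance +7 → t=21, phase=(4,12,4,12) → FL=S FR=W RL=S RR=W
cmd 2: advance +13 → t=34, phase=(1,9,1,9) → FL=S FR=S RL=S RR=S
cmd 3: advance +7 → t=41, phase=(8,0,8,0) → FL=S FR=S RL=S RR=S
cmd 4: advance +8 → t=49, phase=(0,8,0,8) → FL=S FR=S RL=S RR=S

after cmd 1 (t=21): FL=S FR=W RL=S RR=W
after cmd 2 (t=34): FL=S FR=S RL=S RR=S
after cmd 3 (t=41): FL=S FR=S RL=S RR=S
after cmd 4 (t=49): FL=S FR=S RL=S RR=S


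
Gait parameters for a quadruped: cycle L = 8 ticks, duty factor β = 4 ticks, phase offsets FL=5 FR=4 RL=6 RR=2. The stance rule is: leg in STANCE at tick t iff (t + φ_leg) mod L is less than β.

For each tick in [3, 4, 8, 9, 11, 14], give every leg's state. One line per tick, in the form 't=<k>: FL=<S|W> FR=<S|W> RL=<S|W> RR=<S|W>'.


t=3: FL=S FR=W RL=S RR=W
t=4: FL=S FR=S RL=S RR=W
t=8: FL=W FR=W RL=W RR=S
t=9: FL=W FR=W RL=W RR=S
t=11: FL=S FR=W RL=S RR=W
t=14: FL=S FR=S RL=W RR=S

t=3: phase=(0,7,1,5) vs β=4 → FL=S FR=W RL=S RR=W
t=4: phase=(1,0,2,6) vs β=4 → FL=S FR=S RL=S RR=W
t=8: phase=(5,4,6,2) vs β=4 → FL=W FR=W RL=W RR=S
t=9: phase=(6,5,7,3) vs β=4 → FL=W FR=W RL=W RR=S
t=11: phase=(0,7,1,5) vs β=4 → FL=S FR=W RL=S RR=W
t=14: phase=(3,2,4,0) vs β=4 → FL=S FR=S RL=W RR=S


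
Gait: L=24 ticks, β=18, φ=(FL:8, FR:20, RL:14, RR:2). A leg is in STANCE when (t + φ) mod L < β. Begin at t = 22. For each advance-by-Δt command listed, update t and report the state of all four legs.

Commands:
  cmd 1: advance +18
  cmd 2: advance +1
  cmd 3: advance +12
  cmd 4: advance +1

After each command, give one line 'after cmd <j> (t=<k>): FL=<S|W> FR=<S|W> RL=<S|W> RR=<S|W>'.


after cmd 1 (t=40): FL=S FR=S RL=S RR=W
after cmd 2 (t=41): FL=S FR=S RL=S RR=W
after cmd 3 (t=53): FL=S FR=S RL=W RR=S
after cmd 4 (t=54): FL=S FR=S RL=W RR=S

start t=22: FL=S FR=W RL=S RR=S
cmd 1: advance +18 → t=40, phase=(0,12,6,18) → FL=S FR=S RL=S RR=W
cmd 2: advance +1 → t=41, phase=(1,13,7,19) → FL=S FR=S RL=S RR=W
cmd 3: advance +12 → t=53, phase=(13,1,19,7) → FL=S FR=S RL=W RR=S
cmd 4: advance +1 → t=54, phase=(14,2,20,8) → FL=S FR=S RL=W RR=S


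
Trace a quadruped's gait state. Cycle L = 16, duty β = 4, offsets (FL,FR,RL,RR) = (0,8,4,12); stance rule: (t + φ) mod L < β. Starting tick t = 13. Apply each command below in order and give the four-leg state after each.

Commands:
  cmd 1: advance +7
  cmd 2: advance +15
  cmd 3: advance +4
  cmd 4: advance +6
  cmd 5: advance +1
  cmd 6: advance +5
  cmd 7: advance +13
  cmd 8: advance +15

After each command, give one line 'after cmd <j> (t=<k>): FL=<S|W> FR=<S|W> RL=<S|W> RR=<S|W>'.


after cmd 1 (t=20): FL=W FR=W RL=W RR=S
after cmd 2 (t=35): FL=S FR=W RL=W RR=W
after cmd 3 (t=39): FL=W FR=W RL=W RR=S
after cmd 4 (t=45): FL=W FR=W RL=S RR=W
after cmd 5 (t=46): FL=W FR=W RL=S RR=W
after cmd 6 (t=51): FL=S FR=W RL=W RR=W
after cmd 7 (t=64): FL=S FR=W RL=W RR=W
after cmd 8 (t=79): FL=W FR=W RL=S RR=W

start t=13: FL=W FR=W RL=S RR=W
cmd 1: advance +7 → t=20, phase=(4,12,8,0) → FL=W FR=W RL=W RR=S
cmd 2: advance +15 → t=35, phase=(3,11,7,15) → FL=S FR=W RL=W RR=W
cmd 3: advance +4 → t=39, phase=(7,15,11,3) → FL=W FR=W RL=W RR=S
cmd 4: advance +6 → t=45, phase=(13,5,1,9) → FL=W FR=W RL=S RR=W
cmd 5: advance +1 → t=46, phase=(14,6,2,10) → FL=W FR=W RL=S RR=W
cmd 6: advance +5 → t=51, phase=(3,11,7,15) → FL=S FR=W RL=W RR=W
cmd 7: advance +13 → t=64, phase=(0,8,4,12) → FL=S FR=W RL=W RR=W
cmd 8: advance +15 → t=79, phase=(15,7,3,11) → FL=W FR=W RL=S RR=W


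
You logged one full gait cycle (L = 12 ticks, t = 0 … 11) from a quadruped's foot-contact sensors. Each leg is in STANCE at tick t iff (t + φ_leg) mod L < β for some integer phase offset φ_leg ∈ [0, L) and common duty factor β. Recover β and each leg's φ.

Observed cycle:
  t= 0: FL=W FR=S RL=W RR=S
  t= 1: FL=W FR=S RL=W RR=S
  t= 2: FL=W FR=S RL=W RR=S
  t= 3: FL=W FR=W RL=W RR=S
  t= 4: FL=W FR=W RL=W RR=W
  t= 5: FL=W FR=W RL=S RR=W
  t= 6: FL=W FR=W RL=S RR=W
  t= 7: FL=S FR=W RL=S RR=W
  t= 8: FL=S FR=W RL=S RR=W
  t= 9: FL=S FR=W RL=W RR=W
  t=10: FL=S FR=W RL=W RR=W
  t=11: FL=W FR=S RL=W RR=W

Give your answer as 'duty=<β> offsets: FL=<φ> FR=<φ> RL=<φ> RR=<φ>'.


duty β = stance ticks per leg = 4
FL: stance ticks = 4; W→S at t=7 → φ=5
FR: stance ticks = 4; W→S at t=11 → φ=1
RL: stance ticks = 4; W→S at t=5 → φ=7
RR: stance ticks = 4; W→S at t=0 → φ=0

duty=4 offsets: FL=5 FR=1 RL=7 RR=0


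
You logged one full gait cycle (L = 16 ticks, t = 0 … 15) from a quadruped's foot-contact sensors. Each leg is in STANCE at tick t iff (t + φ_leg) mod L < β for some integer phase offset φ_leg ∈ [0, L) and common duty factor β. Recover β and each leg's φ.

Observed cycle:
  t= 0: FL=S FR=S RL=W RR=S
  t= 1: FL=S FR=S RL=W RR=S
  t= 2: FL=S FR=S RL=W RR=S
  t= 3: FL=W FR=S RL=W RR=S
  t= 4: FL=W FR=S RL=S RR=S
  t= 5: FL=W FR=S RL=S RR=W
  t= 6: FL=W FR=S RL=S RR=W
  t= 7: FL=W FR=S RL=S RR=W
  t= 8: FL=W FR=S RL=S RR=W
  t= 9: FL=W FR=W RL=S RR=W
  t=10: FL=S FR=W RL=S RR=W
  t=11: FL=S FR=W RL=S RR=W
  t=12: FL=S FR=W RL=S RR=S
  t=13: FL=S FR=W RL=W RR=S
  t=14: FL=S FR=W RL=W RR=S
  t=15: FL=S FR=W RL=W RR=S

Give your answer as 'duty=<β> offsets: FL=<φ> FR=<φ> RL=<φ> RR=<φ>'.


duty β = stance ticks per leg = 9
FL: stance ticks = 9; W→S at t=10 → φ=6
FR: stance ticks = 9; W→S at t=0 → φ=0
RL: stance ticks = 9; W→S at t=4 → φ=12
RR: stance ticks = 9; W→S at t=12 → φ=4

duty=9 offsets: FL=6 FR=0 RL=12 RR=4


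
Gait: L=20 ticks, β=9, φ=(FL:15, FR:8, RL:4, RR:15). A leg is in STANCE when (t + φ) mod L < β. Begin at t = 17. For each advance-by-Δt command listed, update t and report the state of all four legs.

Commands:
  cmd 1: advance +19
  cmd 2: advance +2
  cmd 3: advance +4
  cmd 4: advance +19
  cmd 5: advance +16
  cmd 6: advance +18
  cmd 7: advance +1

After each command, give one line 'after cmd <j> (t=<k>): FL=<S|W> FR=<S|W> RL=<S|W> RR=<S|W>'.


start t=17: FL=W FR=S RL=S RR=W
cmd 1: advance +19 → t=36, phase=(11,4,0,11) → FL=W FR=S RL=S RR=W
cmd 2: advance +2 → t=38, phase=(13,6,2,13) → FL=W FR=S RL=S RR=W
cmd 3: advance +4 → t=42, phase=(17,10,6,17) → FL=W FR=W RL=S RR=W
cmd 4: advance +19 → t=61, phase=(16,9,5,16) → FL=W FR=W RL=S RR=W
cmd 5: advance +16 → t=77, phase=(12,5,1,12) → FL=W FR=S RL=S RR=W
cmd 6: advance +18 → t=95, phase=(10,3,19,10) → FL=W FR=S RL=W RR=W
cmd 7: advance +1 → t=96, phase=(11,4,0,11) → FL=W FR=S RL=S RR=W

after cmd 1 (t=36): FL=W FR=S RL=S RR=W
after cmd 2 (t=38): FL=W FR=S RL=S RR=W
after cmd 3 (t=42): FL=W FR=W RL=S RR=W
after cmd 4 (t=61): FL=W FR=W RL=S RR=W
after cmd 5 (t=77): FL=W FR=S RL=S RR=W
after cmd 6 (t=95): FL=W FR=S RL=W RR=W
after cmd 7 (t=96): FL=W FR=S RL=S RR=W


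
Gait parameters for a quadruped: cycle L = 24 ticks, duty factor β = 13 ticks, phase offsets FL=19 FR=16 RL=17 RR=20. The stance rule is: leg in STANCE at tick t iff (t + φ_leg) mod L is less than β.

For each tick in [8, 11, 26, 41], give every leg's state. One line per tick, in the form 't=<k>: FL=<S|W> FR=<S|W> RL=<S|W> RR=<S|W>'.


t=8: phase=(3,0,1,4) vs β=13 → FL=S FR=S RL=S RR=S
t=11: phase=(6,3,4,7) vs β=13 → FL=S FR=S RL=S RR=S
t=26: phase=(21,18,19,22) vs β=13 → FL=W FR=W RL=W RR=W
t=41: phase=(12,9,10,13) vs β=13 → FL=S FR=S RL=S RR=W

t=8: FL=S FR=S RL=S RR=S
t=11: FL=S FR=S RL=S RR=S
t=26: FL=W FR=W RL=W RR=W
t=41: FL=S FR=S RL=S RR=W


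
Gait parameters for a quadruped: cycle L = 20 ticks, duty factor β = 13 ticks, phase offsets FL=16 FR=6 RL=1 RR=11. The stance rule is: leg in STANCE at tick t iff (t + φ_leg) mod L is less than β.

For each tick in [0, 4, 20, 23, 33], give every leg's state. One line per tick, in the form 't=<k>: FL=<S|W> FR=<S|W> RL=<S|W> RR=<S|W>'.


t=0: phase=(16,6,1,11) vs β=13 → FL=W FR=S RL=S RR=S
t=4: phase=(0,10,5,15) vs β=13 → FL=S FR=S RL=S RR=W
t=20: phase=(16,6,1,11) vs β=13 → FL=W FR=S RL=S RR=S
t=23: phase=(19,9,4,14) vs β=13 → FL=W FR=S RL=S RR=W
t=33: phase=(9,19,14,4) vs β=13 → FL=S FR=W RL=W RR=S

t=0: FL=W FR=S RL=S RR=S
t=4: FL=S FR=S RL=S RR=W
t=20: FL=W FR=S RL=S RR=S
t=23: FL=W FR=S RL=S RR=W
t=33: FL=S FR=W RL=W RR=S


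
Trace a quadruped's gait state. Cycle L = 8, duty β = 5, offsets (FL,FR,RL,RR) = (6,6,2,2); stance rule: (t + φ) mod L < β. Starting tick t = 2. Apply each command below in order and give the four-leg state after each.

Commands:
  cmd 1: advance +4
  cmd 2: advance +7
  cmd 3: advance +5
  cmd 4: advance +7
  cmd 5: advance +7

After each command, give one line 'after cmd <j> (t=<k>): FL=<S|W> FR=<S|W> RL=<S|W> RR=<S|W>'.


start t=2: FL=S FR=S RL=S RR=S
cmd 1: advance +4 → t=6, phase=(4,4,0,0) → FL=S FR=S RL=S RR=S
cmd 2: advance +7 → t=13, phase=(3,3,7,7) → FL=S FR=S RL=W RR=W
cmd 3: advance +5 → t=18, phase=(0,0,4,4) → FL=S FR=S RL=S RR=S
cmd 4: advance +7 → t=25, phase=(7,7,3,3) → FL=W FR=W RL=S RR=S
cmd 5: advance +7 → t=32, phase=(6,6,2,2) → FL=W FR=W RL=S RR=S

after cmd 1 (t=6): FL=S FR=S RL=S RR=S
after cmd 2 (t=13): FL=S FR=S RL=W RR=W
after cmd 3 (t=18): FL=S FR=S RL=S RR=S
after cmd 4 (t=25): FL=W FR=W RL=S RR=S
after cmd 5 (t=32): FL=W FR=W RL=S RR=S


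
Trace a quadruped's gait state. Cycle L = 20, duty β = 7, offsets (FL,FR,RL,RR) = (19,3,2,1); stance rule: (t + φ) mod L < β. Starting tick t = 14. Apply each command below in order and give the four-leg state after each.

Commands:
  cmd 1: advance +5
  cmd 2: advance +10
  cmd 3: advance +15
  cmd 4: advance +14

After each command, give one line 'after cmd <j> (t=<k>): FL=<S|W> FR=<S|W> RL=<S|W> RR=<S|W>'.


after cmd 1 (t=19): FL=W FR=S RL=S RR=S
after cmd 2 (t=29): FL=W FR=W RL=W RR=W
after cmd 3 (t=44): FL=S FR=W RL=S RR=S
after cmd 4 (t=58): FL=W FR=S RL=S RR=W

start t=14: FL=W FR=W RL=W RR=W
cmd 1: advance +5 → t=19, phase=(18,2,1,0) → FL=W FR=S RL=S RR=S
cmd 2: advance +10 → t=29, phase=(8,12,11,10) → FL=W FR=W RL=W RR=W
cmd 3: advance +15 → t=44, phase=(3,7,6,5) → FL=S FR=W RL=S RR=S
cmd 4: advance +14 → t=58, phase=(17,1,0,19) → FL=W FR=S RL=S RR=W


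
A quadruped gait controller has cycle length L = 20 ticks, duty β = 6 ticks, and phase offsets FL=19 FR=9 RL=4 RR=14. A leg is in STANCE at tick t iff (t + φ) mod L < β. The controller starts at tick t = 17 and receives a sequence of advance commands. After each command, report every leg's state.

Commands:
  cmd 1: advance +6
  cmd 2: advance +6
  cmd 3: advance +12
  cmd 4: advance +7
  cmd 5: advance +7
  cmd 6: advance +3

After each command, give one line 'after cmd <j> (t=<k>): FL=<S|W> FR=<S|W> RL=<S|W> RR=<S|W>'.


after cmd 1 (t=23): FL=S FR=W RL=W RR=W
after cmd 2 (t=29): FL=W FR=W RL=W RR=S
after cmd 3 (t=41): FL=S FR=W RL=S RR=W
after cmd 4 (t=48): FL=W FR=W RL=W RR=S
after cmd 5 (t=55): FL=W FR=S RL=W RR=W
after cmd 6 (t=58): FL=W FR=W RL=S RR=W

start t=17: FL=W FR=W RL=S RR=W
cmd 1: advance +6 → t=23, phase=(2,12,7,17) → FL=S FR=W RL=W RR=W
cmd 2: advance +6 → t=29, phase=(8,18,13,3) → FL=W FR=W RL=W RR=S
cmd 3: advance +12 → t=41, phase=(0,10,5,15) → FL=S FR=W RL=S RR=W
cmd 4: advance +7 → t=48, phase=(7,17,12,2) → FL=W FR=W RL=W RR=S
cmd 5: advance +7 → t=55, phase=(14,4,19,9) → FL=W FR=S RL=W RR=W
cmd 6: advance +3 → t=58, phase=(17,7,2,12) → FL=W FR=W RL=S RR=W


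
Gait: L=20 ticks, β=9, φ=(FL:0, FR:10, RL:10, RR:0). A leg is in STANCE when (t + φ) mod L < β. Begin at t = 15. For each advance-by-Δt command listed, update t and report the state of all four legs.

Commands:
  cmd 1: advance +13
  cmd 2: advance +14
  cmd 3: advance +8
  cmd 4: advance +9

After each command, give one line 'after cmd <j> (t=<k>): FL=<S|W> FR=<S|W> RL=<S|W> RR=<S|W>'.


start t=15: FL=W FR=S RL=S RR=W
cmd 1: advance +13 → t=28, phase=(8,18,18,8) → FL=S FR=W RL=W RR=S
cmd 2: advance +14 → t=42, phase=(2,12,12,2) → FL=S FR=W RL=W RR=S
cmd 3: advance +8 → t=50, phase=(10,0,0,10) → FL=W FR=S RL=S RR=W
cmd 4: advance +9 → t=59, phase=(19,9,9,19) → FL=W FR=W RL=W RR=W

after cmd 1 (t=28): FL=S FR=W RL=W RR=S
after cmd 2 (t=42): FL=S FR=W RL=W RR=S
after cmd 3 (t=50): FL=W FR=S RL=S RR=W
after cmd 4 (t=59): FL=W FR=W RL=W RR=W


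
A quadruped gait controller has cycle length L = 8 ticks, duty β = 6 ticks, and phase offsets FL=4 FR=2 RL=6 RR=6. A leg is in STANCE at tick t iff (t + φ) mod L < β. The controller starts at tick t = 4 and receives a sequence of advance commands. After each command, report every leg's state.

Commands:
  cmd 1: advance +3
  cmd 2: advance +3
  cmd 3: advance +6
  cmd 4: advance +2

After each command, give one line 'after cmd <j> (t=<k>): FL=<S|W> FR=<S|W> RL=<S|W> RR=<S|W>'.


after cmd 1 (t=7): FL=S FR=S RL=S RR=S
after cmd 2 (t=10): FL=W FR=S RL=S RR=S
after cmd 3 (t=16): FL=S FR=S RL=W RR=W
after cmd 4 (t=18): FL=W FR=S RL=S RR=S

start t=4: FL=S FR=W RL=S RR=S
cmd 1: advance +3 → t=7, phase=(3,1,5,5) → FL=S FR=S RL=S RR=S
cmd 2: advance +3 → t=10, phase=(6,4,0,0) → FL=W FR=S RL=S RR=S
cmd 3: advance +6 → t=16, phase=(4,2,6,6) → FL=S FR=S RL=W RR=W
cmd 4: advance +2 → t=18, phase=(6,4,0,0) → FL=W FR=S RL=S RR=S


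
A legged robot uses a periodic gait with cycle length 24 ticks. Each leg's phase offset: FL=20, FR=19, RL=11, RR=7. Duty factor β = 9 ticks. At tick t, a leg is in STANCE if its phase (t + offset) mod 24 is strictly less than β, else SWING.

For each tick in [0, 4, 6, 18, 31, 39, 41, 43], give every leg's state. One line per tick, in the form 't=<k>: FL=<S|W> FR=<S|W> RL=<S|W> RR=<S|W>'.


t=0: phase=(20,19,11,7) vs β=9 → FL=W FR=W RL=W RR=S
t=4: phase=(0,23,15,11) vs β=9 → FL=S FR=W RL=W RR=W
t=6: phase=(2,1,17,13) vs β=9 → FL=S FR=S RL=W RR=W
t=18: phase=(14,13,5,1) vs β=9 → FL=W FR=W RL=S RR=S
t=31: phase=(3,2,18,14) vs β=9 → FL=S FR=S RL=W RR=W
t=39: phase=(11,10,2,22) vs β=9 → FL=W FR=W RL=S RR=W
t=41: phase=(13,12,4,0) vs β=9 → FL=W FR=W RL=S RR=S
t=43: phase=(15,14,6,2) vs β=9 → FL=W FR=W RL=S RR=S

t=0: FL=W FR=W RL=W RR=S
t=4: FL=S FR=W RL=W RR=W
t=6: FL=S FR=S RL=W RR=W
t=18: FL=W FR=W RL=S RR=S
t=31: FL=S FR=S RL=W RR=W
t=39: FL=W FR=W RL=S RR=W
t=41: FL=W FR=W RL=S RR=S
t=43: FL=W FR=W RL=S RR=S


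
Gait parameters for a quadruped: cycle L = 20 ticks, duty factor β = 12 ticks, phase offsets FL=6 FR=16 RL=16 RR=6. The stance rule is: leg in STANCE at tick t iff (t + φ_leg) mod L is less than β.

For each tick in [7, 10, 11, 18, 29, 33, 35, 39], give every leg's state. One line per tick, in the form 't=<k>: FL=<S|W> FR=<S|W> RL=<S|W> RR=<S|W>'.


t=7: FL=W FR=S RL=S RR=W
t=10: FL=W FR=S RL=S RR=W
t=11: FL=W FR=S RL=S RR=W
t=18: FL=S FR=W RL=W RR=S
t=29: FL=W FR=S RL=S RR=W
t=33: FL=W FR=S RL=S RR=W
t=35: FL=S FR=S RL=S RR=S
t=39: FL=S FR=W RL=W RR=S

t=7: phase=(13,3,3,13) vs β=12 → FL=W FR=S RL=S RR=W
t=10: phase=(16,6,6,16) vs β=12 → FL=W FR=S RL=S RR=W
t=11: phase=(17,7,7,17) vs β=12 → FL=W FR=S RL=S RR=W
t=18: phase=(4,14,14,4) vs β=12 → FL=S FR=W RL=W RR=S
t=29: phase=(15,5,5,15) vs β=12 → FL=W FR=S RL=S RR=W
t=33: phase=(19,9,9,19) vs β=12 → FL=W FR=S RL=S RR=W
t=35: phase=(1,11,11,1) vs β=12 → FL=S FR=S RL=S RR=S
t=39: phase=(5,15,15,5) vs β=12 → FL=S FR=W RL=W RR=S


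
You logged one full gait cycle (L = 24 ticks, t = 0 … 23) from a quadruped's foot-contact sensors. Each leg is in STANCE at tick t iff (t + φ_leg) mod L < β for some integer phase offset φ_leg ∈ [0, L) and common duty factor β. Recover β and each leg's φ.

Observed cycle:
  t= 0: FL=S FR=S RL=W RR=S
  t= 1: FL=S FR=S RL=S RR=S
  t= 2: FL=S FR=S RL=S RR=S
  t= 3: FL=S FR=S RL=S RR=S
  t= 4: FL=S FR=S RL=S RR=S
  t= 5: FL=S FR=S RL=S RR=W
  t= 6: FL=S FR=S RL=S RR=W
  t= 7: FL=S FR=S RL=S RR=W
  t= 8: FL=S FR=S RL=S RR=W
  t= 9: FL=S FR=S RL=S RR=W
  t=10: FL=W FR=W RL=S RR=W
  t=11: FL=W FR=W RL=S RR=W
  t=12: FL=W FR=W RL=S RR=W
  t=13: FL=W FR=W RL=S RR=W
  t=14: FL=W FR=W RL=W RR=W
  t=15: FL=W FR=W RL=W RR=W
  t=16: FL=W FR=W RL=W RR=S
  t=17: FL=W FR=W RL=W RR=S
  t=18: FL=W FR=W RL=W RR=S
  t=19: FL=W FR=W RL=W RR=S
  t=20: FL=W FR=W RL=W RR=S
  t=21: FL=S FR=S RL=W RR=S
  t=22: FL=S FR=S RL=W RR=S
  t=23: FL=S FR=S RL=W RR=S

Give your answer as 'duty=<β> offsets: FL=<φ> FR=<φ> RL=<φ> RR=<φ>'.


duty=13 offsets: FL=3 FR=3 RL=23 RR=8

duty β = stance ticks per leg = 13
FL: stance ticks = 13; W→S at t=21 → φ=3
FR: stance ticks = 13; W→S at t=21 → φ=3
RL: stance ticks = 13; W→S at t=1 → φ=23
RR: stance ticks = 13; W→S at t=16 → φ=8


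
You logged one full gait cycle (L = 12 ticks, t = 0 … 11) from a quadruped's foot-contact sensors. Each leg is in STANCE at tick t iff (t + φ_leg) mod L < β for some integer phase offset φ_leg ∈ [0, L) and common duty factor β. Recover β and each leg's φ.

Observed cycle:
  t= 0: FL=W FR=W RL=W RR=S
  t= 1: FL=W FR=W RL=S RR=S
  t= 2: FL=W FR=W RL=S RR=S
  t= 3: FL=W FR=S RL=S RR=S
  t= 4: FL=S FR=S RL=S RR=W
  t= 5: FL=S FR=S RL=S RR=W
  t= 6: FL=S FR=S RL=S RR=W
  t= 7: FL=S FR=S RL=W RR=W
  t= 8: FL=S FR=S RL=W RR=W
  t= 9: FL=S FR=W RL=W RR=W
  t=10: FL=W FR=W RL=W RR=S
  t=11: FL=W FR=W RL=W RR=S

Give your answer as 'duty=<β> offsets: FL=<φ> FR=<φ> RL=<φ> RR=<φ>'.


duty β = stance ticks per leg = 6
FL: stance ticks = 6; W→S at t=4 → φ=8
FR: stance ticks = 6; W→S at t=3 → φ=9
RL: stance ticks = 6; W→S at t=1 → φ=11
RR: stance ticks = 6; W→S at t=10 → φ=2

duty=6 offsets: FL=8 FR=9 RL=11 RR=2


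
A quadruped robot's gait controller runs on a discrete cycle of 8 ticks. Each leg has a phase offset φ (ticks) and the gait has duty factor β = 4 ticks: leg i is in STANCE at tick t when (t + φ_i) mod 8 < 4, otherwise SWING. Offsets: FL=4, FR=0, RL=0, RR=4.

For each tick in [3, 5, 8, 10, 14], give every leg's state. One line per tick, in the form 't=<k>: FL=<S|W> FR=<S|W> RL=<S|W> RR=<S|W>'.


t=3: phase=(7,3,3,7) vs β=4 → FL=W FR=S RL=S RR=W
t=5: phase=(1,5,5,1) vs β=4 → FL=S FR=W RL=W RR=S
t=8: phase=(4,0,0,4) vs β=4 → FL=W FR=S RL=S RR=W
t=10: phase=(6,2,2,6) vs β=4 → FL=W FR=S RL=S RR=W
t=14: phase=(2,6,6,2) vs β=4 → FL=S FR=W RL=W RR=S

t=3: FL=W FR=S RL=S RR=W
t=5: FL=S FR=W RL=W RR=S
t=8: FL=W FR=S RL=S RR=W
t=10: FL=W FR=S RL=S RR=W
t=14: FL=S FR=W RL=W RR=S


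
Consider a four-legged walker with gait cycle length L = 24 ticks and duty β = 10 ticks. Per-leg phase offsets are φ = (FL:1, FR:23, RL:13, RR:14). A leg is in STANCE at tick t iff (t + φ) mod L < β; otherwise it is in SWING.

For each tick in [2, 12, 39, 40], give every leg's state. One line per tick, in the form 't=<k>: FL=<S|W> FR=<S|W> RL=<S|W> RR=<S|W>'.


t=2: phase=(3,1,15,16) vs β=10 → FL=S FR=S RL=W RR=W
t=12: phase=(13,11,1,2) vs β=10 → FL=W FR=W RL=S RR=S
t=39: phase=(16,14,4,5) vs β=10 → FL=W FR=W RL=S RR=S
t=40: phase=(17,15,5,6) vs β=10 → FL=W FR=W RL=S RR=S

t=2: FL=S FR=S RL=W RR=W
t=12: FL=W FR=W RL=S RR=S
t=39: FL=W FR=W RL=S RR=S
t=40: FL=W FR=W RL=S RR=S


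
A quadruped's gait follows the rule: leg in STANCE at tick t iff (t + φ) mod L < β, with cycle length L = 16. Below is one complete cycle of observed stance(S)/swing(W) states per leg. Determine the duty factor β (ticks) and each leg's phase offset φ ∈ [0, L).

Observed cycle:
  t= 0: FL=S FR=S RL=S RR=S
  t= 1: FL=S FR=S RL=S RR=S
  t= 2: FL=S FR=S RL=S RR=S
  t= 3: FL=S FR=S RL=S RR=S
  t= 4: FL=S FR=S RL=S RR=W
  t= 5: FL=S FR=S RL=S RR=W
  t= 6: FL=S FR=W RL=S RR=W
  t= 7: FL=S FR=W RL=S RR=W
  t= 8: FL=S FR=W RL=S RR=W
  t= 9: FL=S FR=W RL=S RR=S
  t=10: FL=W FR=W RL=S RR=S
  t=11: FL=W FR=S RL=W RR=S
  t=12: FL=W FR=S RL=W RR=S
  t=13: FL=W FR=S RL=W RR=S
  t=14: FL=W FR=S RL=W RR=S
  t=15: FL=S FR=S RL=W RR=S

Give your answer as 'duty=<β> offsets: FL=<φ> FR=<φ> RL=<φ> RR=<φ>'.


duty β = stance ticks per leg = 11
FL: stance ticks = 11; W→S at t=15 → φ=1
FR: stance ticks = 11; W→S at t=11 → φ=5
RL: stance ticks = 11; W→S at t=0 → φ=0
RR: stance ticks = 11; W→S at t=9 → φ=7

duty=11 offsets: FL=1 FR=5 RL=0 RR=7


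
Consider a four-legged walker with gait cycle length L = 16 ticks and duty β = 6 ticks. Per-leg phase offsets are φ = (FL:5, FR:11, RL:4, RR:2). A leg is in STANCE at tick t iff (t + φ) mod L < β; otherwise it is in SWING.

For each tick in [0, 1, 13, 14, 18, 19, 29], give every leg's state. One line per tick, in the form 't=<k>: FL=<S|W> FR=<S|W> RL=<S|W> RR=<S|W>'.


t=0: phase=(5,11,4,2) vs β=6 → FL=S FR=W RL=S RR=S
t=1: phase=(6,12,5,3) vs β=6 → FL=W FR=W RL=S RR=S
t=13: phase=(2,8,1,15) vs β=6 → FL=S FR=W RL=S RR=W
t=14: phase=(3,9,2,0) vs β=6 → FL=S FR=W RL=S RR=S
t=18: phase=(7,13,6,4) vs β=6 → FL=W FR=W RL=W RR=S
t=19: phase=(8,14,7,5) vs β=6 → FL=W FR=W RL=W RR=S
t=29: phase=(2,8,1,15) vs β=6 → FL=S FR=W RL=S RR=W

t=0: FL=S FR=W RL=S RR=S
t=1: FL=W FR=W RL=S RR=S
t=13: FL=S FR=W RL=S RR=W
t=14: FL=S FR=W RL=S RR=S
t=18: FL=W FR=W RL=W RR=S
t=19: FL=W FR=W RL=W RR=S
t=29: FL=S FR=W RL=S RR=W


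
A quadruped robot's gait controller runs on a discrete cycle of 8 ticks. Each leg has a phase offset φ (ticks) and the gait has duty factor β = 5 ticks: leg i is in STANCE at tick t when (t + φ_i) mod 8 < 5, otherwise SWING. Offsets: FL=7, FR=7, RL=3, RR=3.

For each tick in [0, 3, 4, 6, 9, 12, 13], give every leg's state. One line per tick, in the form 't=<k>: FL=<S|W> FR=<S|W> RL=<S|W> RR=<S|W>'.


t=0: FL=W FR=W RL=S RR=S
t=3: FL=S FR=S RL=W RR=W
t=4: FL=S FR=S RL=W RR=W
t=6: FL=W FR=W RL=S RR=S
t=9: FL=S FR=S RL=S RR=S
t=12: FL=S FR=S RL=W RR=W
t=13: FL=S FR=S RL=S RR=S

t=0: phase=(7,7,3,3) vs β=5 → FL=W FR=W RL=S RR=S
t=3: phase=(2,2,6,6) vs β=5 → FL=S FR=S RL=W RR=W
t=4: phase=(3,3,7,7) vs β=5 → FL=S FR=S RL=W RR=W
t=6: phase=(5,5,1,1) vs β=5 → FL=W FR=W RL=S RR=S
t=9: phase=(0,0,4,4) vs β=5 → FL=S FR=S RL=S RR=S
t=12: phase=(3,3,7,7) vs β=5 → FL=S FR=S RL=W RR=W
t=13: phase=(4,4,0,0) vs β=5 → FL=S FR=S RL=S RR=S


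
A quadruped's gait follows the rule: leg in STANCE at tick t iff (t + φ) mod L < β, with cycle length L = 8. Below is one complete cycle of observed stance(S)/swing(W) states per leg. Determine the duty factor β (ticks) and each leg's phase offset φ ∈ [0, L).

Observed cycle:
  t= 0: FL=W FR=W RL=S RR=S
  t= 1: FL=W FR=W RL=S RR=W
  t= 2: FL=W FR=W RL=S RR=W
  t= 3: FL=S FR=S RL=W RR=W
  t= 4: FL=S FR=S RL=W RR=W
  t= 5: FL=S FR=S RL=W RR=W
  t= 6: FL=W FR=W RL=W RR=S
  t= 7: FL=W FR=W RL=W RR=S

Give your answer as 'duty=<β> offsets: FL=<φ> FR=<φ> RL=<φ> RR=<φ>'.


duty=3 offsets: FL=5 FR=5 RL=0 RR=2

duty β = stance ticks per leg = 3
FL: stance ticks = 3; W→S at t=3 → φ=5
FR: stance ticks = 3; W→S at t=3 → φ=5
RL: stance ticks = 3; W→S at t=0 → φ=0
RR: stance ticks = 3; W→S at t=6 → φ=2


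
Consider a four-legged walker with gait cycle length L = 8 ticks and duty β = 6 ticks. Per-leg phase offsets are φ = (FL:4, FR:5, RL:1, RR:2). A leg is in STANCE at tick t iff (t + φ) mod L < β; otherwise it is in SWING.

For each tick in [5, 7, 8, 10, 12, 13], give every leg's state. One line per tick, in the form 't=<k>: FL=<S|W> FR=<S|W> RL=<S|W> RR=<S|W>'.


t=5: phase=(1,2,6,7) vs β=6 → FL=S FR=S RL=W RR=W
t=7: phase=(3,4,0,1) vs β=6 → FL=S FR=S RL=S RR=S
t=8: phase=(4,5,1,2) vs β=6 → FL=S FR=S RL=S RR=S
t=10: phase=(6,7,3,4) vs β=6 → FL=W FR=W RL=S RR=S
t=12: phase=(0,1,5,6) vs β=6 → FL=S FR=S RL=S RR=W
t=13: phase=(1,2,6,7) vs β=6 → FL=S FR=S RL=W RR=W

t=5: FL=S FR=S RL=W RR=W
t=7: FL=S FR=S RL=S RR=S
t=8: FL=S FR=S RL=S RR=S
t=10: FL=W FR=W RL=S RR=S
t=12: FL=S FR=S RL=S RR=W
t=13: FL=S FR=S RL=W RR=W


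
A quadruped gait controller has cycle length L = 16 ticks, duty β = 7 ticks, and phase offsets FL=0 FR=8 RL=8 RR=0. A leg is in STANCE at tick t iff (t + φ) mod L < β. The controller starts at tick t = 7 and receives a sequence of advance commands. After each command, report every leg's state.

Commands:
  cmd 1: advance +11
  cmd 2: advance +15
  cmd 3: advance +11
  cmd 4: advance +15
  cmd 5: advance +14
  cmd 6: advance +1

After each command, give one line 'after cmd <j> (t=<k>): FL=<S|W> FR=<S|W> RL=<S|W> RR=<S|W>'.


after cmd 1 (t=18): FL=S FR=W RL=W RR=S
after cmd 2 (t=33): FL=S FR=W RL=W RR=S
after cmd 3 (t=44): FL=W FR=S RL=S RR=W
after cmd 4 (t=59): FL=W FR=S RL=S RR=W
after cmd 5 (t=73): FL=W FR=S RL=S RR=W
after cmd 6 (t=74): FL=W FR=S RL=S RR=W

start t=7: FL=W FR=W RL=W RR=W
cmd 1: advance +11 → t=18, phase=(2,10,10,2) → FL=S FR=W RL=W RR=S
cmd 2: advance +15 → t=33, phase=(1,9,9,1) → FL=S FR=W RL=W RR=S
cmd 3: advance +11 → t=44, phase=(12,4,4,12) → FL=W FR=S RL=S RR=W
cmd 4: advance +15 → t=59, phase=(11,3,3,11) → FL=W FR=S RL=S RR=W
cmd 5: advance +14 → t=73, phase=(9,1,1,9) → FL=W FR=S RL=S RR=W
cmd 6: advance +1 → t=74, phase=(10,2,2,10) → FL=W FR=S RL=S RR=W


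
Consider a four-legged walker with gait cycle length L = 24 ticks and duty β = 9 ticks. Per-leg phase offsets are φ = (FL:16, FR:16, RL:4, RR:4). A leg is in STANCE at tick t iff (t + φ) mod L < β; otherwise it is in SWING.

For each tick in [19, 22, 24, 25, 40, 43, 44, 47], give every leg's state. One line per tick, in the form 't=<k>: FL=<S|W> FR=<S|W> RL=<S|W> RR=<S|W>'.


t=19: FL=W FR=W RL=W RR=W
t=22: FL=W FR=W RL=S RR=S
t=24: FL=W FR=W RL=S RR=S
t=25: FL=W FR=W RL=S RR=S
t=40: FL=S FR=S RL=W RR=W
t=43: FL=W FR=W RL=W RR=W
t=44: FL=W FR=W RL=S RR=S
t=47: FL=W FR=W RL=S RR=S

t=19: phase=(11,11,23,23) vs β=9 → FL=W FR=W RL=W RR=W
t=22: phase=(14,14,2,2) vs β=9 → FL=W FR=W RL=S RR=S
t=24: phase=(16,16,4,4) vs β=9 → FL=W FR=W RL=S RR=S
t=25: phase=(17,17,5,5) vs β=9 → FL=W FR=W RL=S RR=S
t=40: phase=(8,8,20,20) vs β=9 → FL=S FR=S RL=W RR=W
t=43: phase=(11,11,23,23) vs β=9 → FL=W FR=W RL=W RR=W
t=44: phase=(12,12,0,0) vs β=9 → FL=W FR=W RL=S RR=S
t=47: phase=(15,15,3,3) vs β=9 → FL=W FR=W RL=S RR=S


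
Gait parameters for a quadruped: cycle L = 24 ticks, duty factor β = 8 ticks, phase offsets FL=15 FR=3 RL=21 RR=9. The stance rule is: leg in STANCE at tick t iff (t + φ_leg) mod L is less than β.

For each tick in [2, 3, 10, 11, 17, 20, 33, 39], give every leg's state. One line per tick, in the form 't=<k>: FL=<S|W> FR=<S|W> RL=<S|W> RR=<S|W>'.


t=2: phase=(17,5,23,11) vs β=8 → FL=W FR=S RL=W RR=W
t=3: phase=(18,6,0,12) vs β=8 → FL=W FR=S RL=S RR=W
t=10: phase=(1,13,7,19) vs β=8 → FL=S FR=W RL=S RR=W
t=11: phase=(2,14,8,20) vs β=8 → FL=S FR=W RL=W RR=W
t=17: phase=(8,20,14,2) vs β=8 → FL=W FR=W RL=W RR=S
t=20: phase=(11,23,17,5) vs β=8 → FL=W FR=W RL=W RR=S
t=33: phase=(0,12,6,18) vs β=8 → FL=S FR=W RL=S RR=W
t=39: phase=(6,18,12,0) vs β=8 → FL=S FR=W RL=W RR=S

t=2: FL=W FR=S RL=W RR=W
t=3: FL=W FR=S RL=S RR=W
t=10: FL=S FR=W RL=S RR=W
t=11: FL=S FR=W RL=W RR=W
t=17: FL=W FR=W RL=W RR=S
t=20: FL=W FR=W RL=W RR=S
t=33: FL=S FR=W RL=S RR=W
t=39: FL=S FR=W RL=W RR=S


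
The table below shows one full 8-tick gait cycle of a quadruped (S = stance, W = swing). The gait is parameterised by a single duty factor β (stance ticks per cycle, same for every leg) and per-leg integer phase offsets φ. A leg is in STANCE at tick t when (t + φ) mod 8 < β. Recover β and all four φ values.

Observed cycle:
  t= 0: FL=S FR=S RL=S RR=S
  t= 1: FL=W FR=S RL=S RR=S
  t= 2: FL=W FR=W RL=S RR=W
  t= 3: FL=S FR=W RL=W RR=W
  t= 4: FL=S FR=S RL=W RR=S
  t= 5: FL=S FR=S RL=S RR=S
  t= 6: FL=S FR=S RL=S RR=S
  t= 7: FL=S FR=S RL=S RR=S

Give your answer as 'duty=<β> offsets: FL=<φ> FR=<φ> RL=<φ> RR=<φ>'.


duty β = stance ticks per leg = 6
FL: stance ticks = 6; W→S at t=3 → φ=5
FR: stance ticks = 6; W→S at t=4 → φ=4
RL: stance ticks = 6; W→S at t=5 → φ=3
RR: stance ticks = 6; W→S at t=4 → φ=4

duty=6 offsets: FL=5 FR=4 RL=3 RR=4
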